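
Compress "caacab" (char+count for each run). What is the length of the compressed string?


Input: caacab
Runs:
  'c' x 1 => "c1"
  'a' x 2 => "a2"
  'c' x 1 => "c1"
  'a' x 1 => "a1"
  'b' x 1 => "b1"
Compressed: "c1a2c1a1b1"
Compressed length: 10

10


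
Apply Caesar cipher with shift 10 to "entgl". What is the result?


Caesar cipher: shift "entgl" by 10
  'e' (pos 4) + 10 = pos 14 = 'o'
  'n' (pos 13) + 10 = pos 23 = 'x'
  't' (pos 19) + 10 = pos 3 = 'd'
  'g' (pos 6) + 10 = pos 16 = 'q'
  'l' (pos 11) + 10 = pos 21 = 'v'
Result: oxdqv

oxdqv


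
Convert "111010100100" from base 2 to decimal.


Input: "111010100100" in base 2
Positional expansion:
  Digit '1' (value 1) x 2^11 = 2048
  Digit '1' (value 1) x 2^10 = 1024
  Digit '1' (value 1) x 2^9 = 512
  Digit '0' (value 0) x 2^8 = 0
  Digit '1' (value 1) x 2^7 = 128
  Digit '0' (value 0) x 2^6 = 0
  Digit '1' (value 1) x 2^5 = 32
  Digit '0' (value 0) x 2^4 = 0
  Digit '0' (value 0) x 2^3 = 0
  Digit '1' (value 1) x 2^2 = 4
  Digit '0' (value 0) x 2^1 = 0
  Digit '0' (value 0) x 2^0 = 0
Sum = 3748

3748


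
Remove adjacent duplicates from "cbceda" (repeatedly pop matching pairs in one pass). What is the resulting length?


Input: cbceda
Stack-based adjacent duplicate removal:
  Read 'c': push. Stack: c
  Read 'b': push. Stack: cb
  Read 'c': push. Stack: cbc
  Read 'e': push. Stack: cbce
  Read 'd': push. Stack: cbced
  Read 'a': push. Stack: cbceda
Final stack: "cbceda" (length 6)

6


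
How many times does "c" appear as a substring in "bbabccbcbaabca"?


Searching for "c" in "bbabccbcbaabca"
Scanning each position:
  Position 0: "b" => no
  Position 1: "b" => no
  Position 2: "a" => no
  Position 3: "b" => no
  Position 4: "c" => MATCH
  Position 5: "c" => MATCH
  Position 6: "b" => no
  Position 7: "c" => MATCH
  Position 8: "b" => no
  Position 9: "a" => no
  Position 10: "a" => no
  Position 11: "b" => no
  Position 12: "c" => MATCH
  Position 13: "a" => no
Total occurrences: 4

4


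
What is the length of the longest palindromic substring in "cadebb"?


Input: "cadebb"
Checking substrings for palindromes:
  [4:6] "bb" (len 2) => palindrome
Longest palindromic substring: "bb" with length 2

2


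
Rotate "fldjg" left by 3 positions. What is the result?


Input: "fldjg", rotate left by 3
First 3 characters: "fld"
Remaining characters: "jg"
Concatenate remaining + first: "jg" + "fld" = "jgfld"

jgfld


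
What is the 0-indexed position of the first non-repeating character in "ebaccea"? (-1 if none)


Input: ebaccea
Character frequencies:
  'a': 2
  'b': 1
  'c': 2
  'e': 2
Scanning left to right for freq == 1:
  Position 0 ('e'): freq=2, skip
  Position 1 ('b'): unique! => answer = 1

1


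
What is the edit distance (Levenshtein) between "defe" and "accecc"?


Computing edit distance: "defe" -> "accecc"
DP table:
           a    c    c    e    c    c
      0    1    2    3    4    5    6
  d   1    1    2    3    4    5    6
  e   2    2    2    3    3    4    5
  f   3    3    3    3    4    4    5
  e   4    4    4    4    3    4    5
Edit distance = dp[4][6] = 5

5


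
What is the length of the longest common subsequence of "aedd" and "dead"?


LCS of "aedd" and "dead"
DP table:
           d    e    a    d
      0    0    0    0    0
  a   0    0    0    1    1
  e   0    0    1    1    1
  d   0    1    1    1    2
  d   0    1    1    1    2
LCS length = dp[4][4] = 2

2


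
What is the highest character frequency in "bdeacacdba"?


Input: bdeacacdba
Character counts:
  'a': 3
  'b': 2
  'c': 2
  'd': 2
  'e': 1
Maximum frequency: 3

3


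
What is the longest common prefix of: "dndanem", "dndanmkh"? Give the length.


Words: dndanem, dndanmkh
  Position 0: all 'd' => match
  Position 1: all 'n' => match
  Position 2: all 'd' => match
  Position 3: all 'a' => match
  Position 4: all 'n' => match
  Position 5: ('e', 'm') => mismatch, stop
LCP = "dndan" (length 5)

5


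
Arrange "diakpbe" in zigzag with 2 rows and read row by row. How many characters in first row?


Zigzag "diakpbe" into 2 rows:
Placing characters:
  'd' => row 0
  'i' => row 1
  'a' => row 0
  'k' => row 1
  'p' => row 0
  'b' => row 1
  'e' => row 0
Rows:
  Row 0: "dape"
  Row 1: "ikb"
First row length: 4

4


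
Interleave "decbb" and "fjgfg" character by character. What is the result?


Interleaving "decbb" and "fjgfg":
  Position 0: 'd' from first, 'f' from second => "df"
  Position 1: 'e' from first, 'j' from second => "ej"
  Position 2: 'c' from first, 'g' from second => "cg"
  Position 3: 'b' from first, 'f' from second => "bf"
  Position 4: 'b' from first, 'g' from second => "bg"
Result: dfejcgbfbg

dfejcgbfbg


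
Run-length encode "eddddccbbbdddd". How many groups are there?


Input: eddddccbbbdddd
Scanning for consecutive runs:
  Group 1: 'e' x 1 (positions 0-0)
  Group 2: 'd' x 4 (positions 1-4)
  Group 3: 'c' x 2 (positions 5-6)
  Group 4: 'b' x 3 (positions 7-9)
  Group 5: 'd' x 4 (positions 10-13)
Total groups: 5

5


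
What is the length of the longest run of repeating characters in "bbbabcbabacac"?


Input: "bbbabcbabacac"
Scanning for longest run:
  Position 1 ('b'): continues run of 'b', length=2
  Position 2 ('b'): continues run of 'b', length=3
  Position 3 ('a'): new char, reset run to 1
  Position 4 ('b'): new char, reset run to 1
  Position 5 ('c'): new char, reset run to 1
  Position 6 ('b'): new char, reset run to 1
  Position 7 ('a'): new char, reset run to 1
  Position 8 ('b'): new char, reset run to 1
  Position 9 ('a'): new char, reset run to 1
  Position 10 ('c'): new char, reset run to 1
  Position 11 ('a'): new char, reset run to 1
  Position 12 ('c'): new char, reset run to 1
Longest run: 'b' with length 3

3


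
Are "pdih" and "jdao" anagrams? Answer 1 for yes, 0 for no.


Strings: "pdih", "jdao"
Sorted first:  dhip
Sorted second: adjo
Differ at position 0: 'd' vs 'a' => not anagrams

0


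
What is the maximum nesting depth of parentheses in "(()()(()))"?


Input: "(()()(()))"
Tracking depth:
  Position 0 '(': depth becomes 1
  Position 1 '(': depth becomes 2
  Position 2 ')': depth becomes 1
  Position 3 '(': depth becomes 2
  Position 4 ')': depth becomes 1
  Position 5 '(': depth becomes 2
  Position 6 '(': depth becomes 3
  Position 7 ')': depth becomes 2
  Position 8 ')': depth becomes 1
  Position 9 ')': depth becomes 0
Maximum depth reached: 3

3


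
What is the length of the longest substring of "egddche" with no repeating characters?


Input: "egddche"
Sliding window (track last position of each char):
  Position 0 ('e'): window [0,0] length 1 -- new best
  Position 1 ('g'): window [0,1] length 2 -- new best
  Position 2 ('d'): window [0,2] length 3 -- new best
  Position 3 ('d'): repeat (last at 2), move window start to 3
  Position 3 ('d'): window [3,3] length 1
  Position 4 ('c'): window [3,4] length 2
  Position 5 ('h'): window [3,5] length 3
  Position 6 ('e'): window [3,6] length 4 -- new best
Longest substring with no repeats: "dche" with length 4

4


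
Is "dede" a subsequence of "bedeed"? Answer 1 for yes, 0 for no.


Check if "dede" is a subsequence of "bedeed"
Greedy scan:
  Position 0 ('b'): no match needed
  Position 1 ('e'): no match needed
  Position 2 ('d'): matches sub[0] = 'd'
  Position 3 ('e'): matches sub[1] = 'e'
  Position 4 ('e'): no match needed
  Position 5 ('d'): matches sub[2] = 'd'
Only matched 3/4 characters => not a subsequence

0


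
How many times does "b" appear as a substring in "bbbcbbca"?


Searching for "b" in "bbbcbbca"
Scanning each position:
  Position 0: "b" => MATCH
  Position 1: "b" => MATCH
  Position 2: "b" => MATCH
  Position 3: "c" => no
  Position 4: "b" => MATCH
  Position 5: "b" => MATCH
  Position 6: "c" => no
  Position 7: "a" => no
Total occurrences: 5

5


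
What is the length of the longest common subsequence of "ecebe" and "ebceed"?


LCS of "ecebe" and "ebceed"
DP table:
           e    b    c    e    e    d
      0    0    0    0    0    0    0
  e   0    1    1    1    1    1    1
  c   0    1    1    2    2    2    2
  e   0    1    1    2    3    3    3
  b   0    1    2    2    3    3    3
  e   0    1    2    2    3    4    4
LCS length = dp[5][6] = 4

4


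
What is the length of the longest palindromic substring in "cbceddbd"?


Input: "cbceddbd"
Checking substrings for palindromes:
  [0:3] "cbc" (len 3) => palindrome
  [5:8] "dbd" (len 3) => palindrome
  [4:6] "dd" (len 2) => palindrome
Longest palindromic substring: "cbc" with length 3

3


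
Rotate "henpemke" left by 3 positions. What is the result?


Input: "henpemke", rotate left by 3
First 3 characters: "hen"
Remaining characters: "pemke"
Concatenate remaining + first: "pemke" + "hen" = "pemkehen"

pemkehen


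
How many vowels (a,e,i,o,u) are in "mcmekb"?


Input: mcmekb
Checking each character:
  'm' at position 0: consonant
  'c' at position 1: consonant
  'm' at position 2: consonant
  'e' at position 3: vowel (running total: 1)
  'k' at position 4: consonant
  'b' at position 5: consonant
Total vowels: 1

1


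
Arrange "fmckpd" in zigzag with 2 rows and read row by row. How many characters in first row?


Zigzag "fmckpd" into 2 rows:
Placing characters:
  'f' => row 0
  'm' => row 1
  'c' => row 0
  'k' => row 1
  'p' => row 0
  'd' => row 1
Rows:
  Row 0: "fcp"
  Row 1: "mkd"
First row length: 3

3


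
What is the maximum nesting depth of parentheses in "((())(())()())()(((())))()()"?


Input: "((())(())()())()(((())))()()"
Tracking depth:
  Position 0 '(': depth becomes 1
  Position 1 '(': depth becomes 2
  Position 2 '(': depth becomes 3
  Position 3 ')': depth becomes 2
  Position 4 ')': depth becomes 1
  Position 5 '(': depth becomes 2
  Position 6 '(': depth becomes 3
  Position 7 ')': depth becomes 2
  Position 8 ')': depth becomes 1
  Position 9 '(': depth becomes 2
  Position 10 ')': depth becomes 1
  Position 11 '(': depth becomes 2
  Position 12 ')': depth becomes 1
  Position 13 ')': depth becomes 0
  Position 14 '(': depth becomes 1
  Position 15 ')': depth becomes 0
  Position 16 '(': depth becomes 1
  Position 17 '(': depth becomes 2
  Position 18 '(': depth becomes 3
  Position 19 '(': depth becomes 4
  Position 20 ')': depth becomes 3
  Position 21 ')': depth becomes 2
  Position 22 ')': depth becomes 1
  Position 23 ')': depth becomes 0
  Position 24 '(': depth becomes 1
  Position 25 ')': depth becomes 0
  Position 26 '(': depth becomes 1
  Position 27 ')': depth becomes 0
Maximum depth reached: 4

4


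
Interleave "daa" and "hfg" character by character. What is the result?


Interleaving "daa" and "hfg":
  Position 0: 'd' from first, 'h' from second => "dh"
  Position 1: 'a' from first, 'f' from second => "af"
  Position 2: 'a' from first, 'g' from second => "ag"
Result: dhafag

dhafag


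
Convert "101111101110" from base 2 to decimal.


Input: "101111101110" in base 2
Positional expansion:
  Digit '1' (value 1) x 2^11 = 2048
  Digit '0' (value 0) x 2^10 = 0
  Digit '1' (value 1) x 2^9 = 512
  Digit '1' (value 1) x 2^8 = 256
  Digit '1' (value 1) x 2^7 = 128
  Digit '1' (value 1) x 2^6 = 64
  Digit '1' (value 1) x 2^5 = 32
  Digit '0' (value 0) x 2^4 = 0
  Digit '1' (value 1) x 2^3 = 8
  Digit '1' (value 1) x 2^2 = 4
  Digit '1' (value 1) x 2^1 = 2
  Digit '0' (value 0) x 2^0 = 0
Sum = 3054

3054


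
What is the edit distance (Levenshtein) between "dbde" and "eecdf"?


Computing edit distance: "dbde" -> "eecdf"
DP table:
           e    e    c    d    f
      0    1    2    3    4    5
  d   1    1    2    3    3    4
  b   2    2    2    3    4    4
  d   3    3    3    3    3    4
  e   4    3    3    4    4    4
Edit distance = dp[4][5] = 4

4


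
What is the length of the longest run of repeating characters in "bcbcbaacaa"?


Input: "bcbcbaacaa"
Scanning for longest run:
  Position 1 ('c'): new char, reset run to 1
  Position 2 ('b'): new char, reset run to 1
  Position 3 ('c'): new char, reset run to 1
  Position 4 ('b'): new char, reset run to 1
  Position 5 ('a'): new char, reset run to 1
  Position 6 ('a'): continues run of 'a', length=2
  Position 7 ('c'): new char, reset run to 1
  Position 8 ('a'): new char, reset run to 1
  Position 9 ('a'): continues run of 'a', length=2
Longest run: 'a' with length 2

2


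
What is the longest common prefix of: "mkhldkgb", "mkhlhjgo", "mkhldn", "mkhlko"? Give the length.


Words: mkhldkgb, mkhlhjgo, mkhldn, mkhlko
  Position 0: all 'm' => match
  Position 1: all 'k' => match
  Position 2: all 'h' => match
  Position 3: all 'l' => match
  Position 4: ('d', 'h', 'd', 'k') => mismatch, stop
LCP = "mkhl" (length 4)

4


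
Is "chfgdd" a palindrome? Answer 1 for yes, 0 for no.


Input: chfgdd
Reversed: ddgfhc
  Compare pos 0 ('c') with pos 5 ('d'): MISMATCH
  Compare pos 1 ('h') with pos 4 ('d'): MISMATCH
  Compare pos 2 ('f') with pos 3 ('g'): MISMATCH
Result: not a palindrome

0


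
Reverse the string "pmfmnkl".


Input: pmfmnkl
Reading characters right to left:
  Position 6: 'l'
  Position 5: 'k'
  Position 4: 'n'
  Position 3: 'm'
  Position 2: 'f'
  Position 1: 'm'
  Position 0: 'p'
Reversed: lknmfmp

lknmfmp


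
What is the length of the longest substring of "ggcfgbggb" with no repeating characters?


Input: "ggcfgbggb"
Sliding window (track last position of each char):
  Position 0 ('g'): window [0,0] length 1 -- new best
  Position 1 ('g'): repeat (last at 0), move window start to 1
  Position 1 ('g'): window [1,1] length 1
  Position 2 ('c'): window [1,2] length 2 -- new best
  Position 3 ('f'): window [1,3] length 3 -- new best
  Position 4 ('g'): repeat (last at 1), move window start to 2
  Position 4 ('g'): window [2,4] length 3
  Position 5 ('b'): window [2,5] length 4 -- new best
  Position 6 ('g'): repeat (last at 4), move window start to 5
  Position 6 ('g'): window [5,6] length 2
  Position 7 ('g'): repeat (last at 6), move window start to 7
  Position 7 ('g'): window [7,7] length 1
  Position 8 ('b'): window [7,8] length 2
Longest substring with no repeats: "cfgb" with length 4

4


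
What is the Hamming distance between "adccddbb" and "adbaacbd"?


Comparing "adccddbb" and "adbaacbd" position by position:
  Position 0: 'a' vs 'a' => same
  Position 1: 'd' vs 'd' => same
  Position 2: 'c' vs 'b' => differ
  Position 3: 'c' vs 'a' => differ
  Position 4: 'd' vs 'a' => differ
  Position 5: 'd' vs 'c' => differ
  Position 6: 'b' vs 'b' => same
  Position 7: 'b' vs 'd' => differ
Total differences (Hamming distance): 5

5


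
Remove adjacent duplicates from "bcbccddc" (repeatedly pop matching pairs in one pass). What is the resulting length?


Input: bcbccddc
Stack-based adjacent duplicate removal:
  Read 'b': push. Stack: b
  Read 'c': push. Stack: bc
  Read 'b': push. Stack: bcb
  Read 'c': push. Stack: bcbc
  Read 'c': matches stack top 'c' => pop. Stack: bcb
  Read 'd': push. Stack: bcbd
  Read 'd': matches stack top 'd' => pop. Stack: bcb
  Read 'c': push. Stack: bcbc
Final stack: "bcbc" (length 4)

4


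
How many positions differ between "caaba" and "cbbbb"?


Comparing "caaba" and "cbbbb" position by position:
  Position 0: 'c' vs 'c' => same
  Position 1: 'a' vs 'b' => DIFFER
  Position 2: 'a' vs 'b' => DIFFER
  Position 3: 'b' vs 'b' => same
  Position 4: 'a' vs 'b' => DIFFER
Positions that differ: 3

3


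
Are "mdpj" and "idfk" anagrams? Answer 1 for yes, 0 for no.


Strings: "mdpj", "idfk"
Sorted first:  djmp
Sorted second: dfik
Differ at position 1: 'j' vs 'f' => not anagrams

0


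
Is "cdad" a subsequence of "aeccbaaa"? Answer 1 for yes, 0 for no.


Check if "cdad" is a subsequence of "aeccbaaa"
Greedy scan:
  Position 0 ('a'): no match needed
  Position 1 ('e'): no match needed
  Position 2 ('c'): matches sub[0] = 'c'
  Position 3 ('c'): no match needed
  Position 4 ('b'): no match needed
  Position 5 ('a'): no match needed
  Position 6 ('a'): no match needed
  Position 7 ('a'): no match needed
Only matched 1/4 characters => not a subsequence

0


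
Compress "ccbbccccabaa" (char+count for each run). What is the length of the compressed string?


Input: ccbbccccabaa
Runs:
  'c' x 2 => "c2"
  'b' x 2 => "b2"
  'c' x 4 => "c4"
  'a' x 1 => "a1"
  'b' x 1 => "b1"
  'a' x 2 => "a2"
Compressed: "c2b2c4a1b1a2"
Compressed length: 12

12


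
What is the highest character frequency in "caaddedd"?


Input: caaddedd
Character counts:
  'a': 2
  'c': 1
  'd': 4
  'e': 1
Maximum frequency: 4

4


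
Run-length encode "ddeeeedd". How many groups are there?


Input: ddeeeedd
Scanning for consecutive runs:
  Group 1: 'd' x 2 (positions 0-1)
  Group 2: 'e' x 4 (positions 2-5)
  Group 3: 'd' x 2 (positions 6-7)
Total groups: 3

3


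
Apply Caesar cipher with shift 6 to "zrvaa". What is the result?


Caesar cipher: shift "zrvaa" by 6
  'z' (pos 25) + 6 = pos 5 = 'f'
  'r' (pos 17) + 6 = pos 23 = 'x'
  'v' (pos 21) + 6 = pos 1 = 'b'
  'a' (pos 0) + 6 = pos 6 = 'g'
  'a' (pos 0) + 6 = pos 6 = 'g'
Result: fxbgg

fxbgg


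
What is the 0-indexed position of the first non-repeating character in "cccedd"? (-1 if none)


Input: cccedd
Character frequencies:
  'c': 3
  'd': 2
  'e': 1
Scanning left to right for freq == 1:
  Position 0 ('c'): freq=3, skip
  Position 1 ('c'): freq=3, skip
  Position 2 ('c'): freq=3, skip
  Position 3 ('e'): unique! => answer = 3

3


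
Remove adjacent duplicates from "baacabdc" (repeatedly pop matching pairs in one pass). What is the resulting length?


Input: baacabdc
Stack-based adjacent duplicate removal:
  Read 'b': push. Stack: b
  Read 'a': push. Stack: ba
  Read 'a': matches stack top 'a' => pop. Stack: b
  Read 'c': push. Stack: bc
  Read 'a': push. Stack: bca
  Read 'b': push. Stack: bcab
  Read 'd': push. Stack: bcabd
  Read 'c': push. Stack: bcabdc
Final stack: "bcabdc" (length 6)

6


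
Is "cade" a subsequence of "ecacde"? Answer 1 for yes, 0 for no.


Check if "cade" is a subsequence of "ecacde"
Greedy scan:
  Position 0 ('e'): no match needed
  Position 1 ('c'): matches sub[0] = 'c'
  Position 2 ('a'): matches sub[1] = 'a'
  Position 3 ('c'): no match needed
  Position 4 ('d'): matches sub[2] = 'd'
  Position 5 ('e'): matches sub[3] = 'e'
All 4 characters matched => is a subsequence

1


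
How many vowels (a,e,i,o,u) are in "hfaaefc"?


Input: hfaaefc
Checking each character:
  'h' at position 0: consonant
  'f' at position 1: consonant
  'a' at position 2: vowel (running total: 1)
  'a' at position 3: vowel (running total: 2)
  'e' at position 4: vowel (running total: 3)
  'f' at position 5: consonant
  'c' at position 6: consonant
Total vowels: 3

3


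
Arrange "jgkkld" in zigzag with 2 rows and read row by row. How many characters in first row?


Zigzag "jgkkld" into 2 rows:
Placing characters:
  'j' => row 0
  'g' => row 1
  'k' => row 0
  'k' => row 1
  'l' => row 0
  'd' => row 1
Rows:
  Row 0: "jkl"
  Row 1: "gkd"
First row length: 3

3


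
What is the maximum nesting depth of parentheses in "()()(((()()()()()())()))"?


Input: "()()(((()()()()()())()))"
Tracking depth:
  Position 0 '(': depth becomes 1
  Position 1 ')': depth becomes 0
  Position 2 '(': depth becomes 1
  Position 3 ')': depth becomes 0
  Position 4 '(': depth becomes 1
  Position 5 '(': depth becomes 2
  Position 6 '(': depth becomes 3
  Position 7 '(': depth becomes 4
  Position 8 ')': depth becomes 3
  Position 9 '(': depth becomes 4
  Position 10 ')': depth becomes 3
  Position 11 '(': depth becomes 4
  Position 12 ')': depth becomes 3
  Position 13 '(': depth becomes 4
  Position 14 ')': depth becomes 3
  Position 15 '(': depth becomes 4
  Position 16 ')': depth becomes 3
  Position 17 '(': depth becomes 4
  Position 18 ')': depth becomes 3
  Position 19 ')': depth becomes 2
  Position 20 '(': depth becomes 3
  Position 21 ')': depth becomes 2
  Position 22 ')': depth becomes 1
  Position 23 ')': depth becomes 0
Maximum depth reached: 4

4


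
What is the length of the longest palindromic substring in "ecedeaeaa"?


Input: "ecedeaeaa"
Checking substrings for palindromes:
  [0:3] "ece" (len 3) => palindrome
  [2:5] "ede" (len 3) => palindrome
  [4:7] "eae" (len 3) => palindrome
  [5:8] "aea" (len 3) => palindrome
  [7:9] "aa" (len 2) => palindrome
Longest palindromic substring: "ece" with length 3

3


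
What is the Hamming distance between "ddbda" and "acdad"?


Comparing "ddbda" and "acdad" position by position:
  Position 0: 'd' vs 'a' => differ
  Position 1: 'd' vs 'c' => differ
  Position 2: 'b' vs 'd' => differ
  Position 3: 'd' vs 'a' => differ
  Position 4: 'a' vs 'd' => differ
Total differences (Hamming distance): 5

5


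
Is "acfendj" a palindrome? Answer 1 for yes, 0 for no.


Input: acfendj
Reversed: jdnefca
  Compare pos 0 ('a') with pos 6 ('j'): MISMATCH
  Compare pos 1 ('c') with pos 5 ('d'): MISMATCH
  Compare pos 2 ('f') with pos 4 ('n'): MISMATCH
Result: not a palindrome

0


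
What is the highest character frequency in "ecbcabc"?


Input: ecbcabc
Character counts:
  'a': 1
  'b': 2
  'c': 3
  'e': 1
Maximum frequency: 3

3


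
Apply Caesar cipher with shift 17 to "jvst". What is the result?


Caesar cipher: shift "jvst" by 17
  'j' (pos 9) + 17 = pos 0 = 'a'
  'v' (pos 21) + 17 = pos 12 = 'm'
  's' (pos 18) + 17 = pos 9 = 'j'
  't' (pos 19) + 17 = pos 10 = 'k'
Result: amjk

amjk


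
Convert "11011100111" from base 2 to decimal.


Input: "11011100111" in base 2
Positional expansion:
  Digit '1' (value 1) x 2^10 = 1024
  Digit '1' (value 1) x 2^9 = 512
  Digit '0' (value 0) x 2^8 = 0
  Digit '1' (value 1) x 2^7 = 128
  Digit '1' (value 1) x 2^6 = 64
  Digit '1' (value 1) x 2^5 = 32
  Digit '0' (value 0) x 2^4 = 0
  Digit '0' (value 0) x 2^3 = 0
  Digit '1' (value 1) x 2^2 = 4
  Digit '1' (value 1) x 2^1 = 2
  Digit '1' (value 1) x 2^0 = 1
Sum = 1767

1767


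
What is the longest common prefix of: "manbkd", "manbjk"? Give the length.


Words: manbkd, manbjk
  Position 0: all 'm' => match
  Position 1: all 'a' => match
  Position 2: all 'n' => match
  Position 3: all 'b' => match
  Position 4: ('k', 'j') => mismatch, stop
LCP = "manb" (length 4)

4


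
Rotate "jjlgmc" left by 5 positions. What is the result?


Input: "jjlgmc", rotate left by 5
First 5 characters: "jjlgm"
Remaining characters: "c"
Concatenate remaining + first: "c" + "jjlgm" = "cjjlgm"

cjjlgm


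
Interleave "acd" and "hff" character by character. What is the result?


Interleaving "acd" and "hff":
  Position 0: 'a' from first, 'h' from second => "ah"
  Position 1: 'c' from first, 'f' from second => "cf"
  Position 2: 'd' from first, 'f' from second => "df"
Result: ahcfdf

ahcfdf


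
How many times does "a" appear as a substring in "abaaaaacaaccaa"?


Searching for "a" in "abaaaaacaaccaa"
Scanning each position:
  Position 0: "a" => MATCH
  Position 1: "b" => no
  Position 2: "a" => MATCH
  Position 3: "a" => MATCH
  Position 4: "a" => MATCH
  Position 5: "a" => MATCH
  Position 6: "a" => MATCH
  Position 7: "c" => no
  Position 8: "a" => MATCH
  Position 9: "a" => MATCH
  Position 10: "c" => no
  Position 11: "c" => no
  Position 12: "a" => MATCH
  Position 13: "a" => MATCH
Total occurrences: 10

10


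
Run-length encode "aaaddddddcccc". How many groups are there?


Input: aaaddddddcccc
Scanning for consecutive runs:
  Group 1: 'a' x 3 (positions 0-2)
  Group 2: 'd' x 6 (positions 3-8)
  Group 3: 'c' x 4 (positions 9-12)
Total groups: 3

3


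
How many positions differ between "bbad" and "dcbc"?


Comparing "bbad" and "dcbc" position by position:
  Position 0: 'b' vs 'd' => DIFFER
  Position 1: 'b' vs 'c' => DIFFER
  Position 2: 'a' vs 'b' => DIFFER
  Position 3: 'd' vs 'c' => DIFFER
Positions that differ: 4

4


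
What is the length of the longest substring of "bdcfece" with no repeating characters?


Input: "bdcfece"
Sliding window (track last position of each char):
  Position 0 ('b'): window [0,0] length 1 -- new best
  Position 1 ('d'): window [0,1] length 2 -- new best
  Position 2 ('c'): window [0,2] length 3 -- new best
  Position 3 ('f'): window [0,3] length 4 -- new best
  Position 4 ('e'): window [0,4] length 5 -- new best
  Position 5 ('c'): repeat (last at 2), move window start to 3
  Position 5 ('c'): window [3,5] length 3
  Position 6 ('e'): repeat (last at 4), move window start to 5
  Position 6 ('e'): window [5,6] length 2
Longest substring with no repeats: "bdcfe" with length 5

5


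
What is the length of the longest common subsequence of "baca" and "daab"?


LCS of "baca" and "daab"
DP table:
           d    a    a    b
      0    0    0    0    0
  b   0    0    0    0    1
  a   0    0    1    1    1
  c   0    0    1    1    1
  a   0    0    1    2    2
LCS length = dp[4][4] = 2

2


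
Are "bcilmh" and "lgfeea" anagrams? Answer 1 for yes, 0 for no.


Strings: "bcilmh", "lgfeea"
Sorted first:  bchilm
Sorted second: aeefgl
Differ at position 0: 'b' vs 'a' => not anagrams

0


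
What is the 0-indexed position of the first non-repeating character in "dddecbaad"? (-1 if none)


Input: dddecbaad
Character frequencies:
  'a': 2
  'b': 1
  'c': 1
  'd': 4
  'e': 1
Scanning left to right for freq == 1:
  Position 0 ('d'): freq=4, skip
  Position 1 ('d'): freq=4, skip
  Position 2 ('d'): freq=4, skip
  Position 3 ('e'): unique! => answer = 3

3


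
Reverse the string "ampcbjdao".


Input: ampcbjdao
Reading characters right to left:
  Position 8: 'o'
  Position 7: 'a'
  Position 6: 'd'
  Position 5: 'j'
  Position 4: 'b'
  Position 3: 'c'
  Position 2: 'p'
  Position 1: 'm'
  Position 0: 'a'
Reversed: oadjbcpma

oadjbcpma


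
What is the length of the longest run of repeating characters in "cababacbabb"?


Input: "cababacbabb"
Scanning for longest run:
  Position 1 ('a'): new char, reset run to 1
  Position 2 ('b'): new char, reset run to 1
  Position 3 ('a'): new char, reset run to 1
  Position 4 ('b'): new char, reset run to 1
  Position 5 ('a'): new char, reset run to 1
  Position 6 ('c'): new char, reset run to 1
  Position 7 ('b'): new char, reset run to 1
  Position 8 ('a'): new char, reset run to 1
  Position 9 ('b'): new char, reset run to 1
  Position 10 ('b'): continues run of 'b', length=2
Longest run: 'b' with length 2

2


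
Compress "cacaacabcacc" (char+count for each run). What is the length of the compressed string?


Input: cacaacabcacc
Runs:
  'c' x 1 => "c1"
  'a' x 1 => "a1"
  'c' x 1 => "c1"
  'a' x 2 => "a2"
  'c' x 1 => "c1"
  'a' x 1 => "a1"
  'b' x 1 => "b1"
  'c' x 1 => "c1"
  'a' x 1 => "a1"
  'c' x 2 => "c2"
Compressed: "c1a1c1a2c1a1b1c1a1c2"
Compressed length: 20

20


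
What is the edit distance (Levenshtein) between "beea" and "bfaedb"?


Computing edit distance: "beea" -> "bfaedb"
DP table:
           b    f    a    e    d    b
      0    1    2    3    4    5    6
  b   1    0    1    2    3    4    5
  e   2    1    1    2    2    3    4
  e   3    2    2    2    2    3    4
  a   4    3    3    2    3    3    4
Edit distance = dp[4][6] = 4

4


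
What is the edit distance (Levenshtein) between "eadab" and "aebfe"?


Computing edit distance: "eadab" -> "aebfe"
DP table:
           a    e    b    f    e
      0    1    2    3    4    5
  e   1    1    1    2    3    4
  a   2    1    2    2    3    4
  d   3    2    2    3    3    4
  a   4    3    3    3    4    4
  b   5    4    4    3    4    5
Edit distance = dp[5][5] = 5

5


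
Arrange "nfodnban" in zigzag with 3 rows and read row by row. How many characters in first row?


Zigzag "nfodnban" into 3 rows:
Placing characters:
  'n' => row 0
  'f' => row 1
  'o' => row 2
  'd' => row 1
  'n' => row 0
  'b' => row 1
  'a' => row 2
  'n' => row 1
Rows:
  Row 0: "nn"
  Row 1: "fdbn"
  Row 2: "oa"
First row length: 2

2


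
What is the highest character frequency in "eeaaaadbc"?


Input: eeaaaadbc
Character counts:
  'a': 4
  'b': 1
  'c': 1
  'd': 1
  'e': 2
Maximum frequency: 4

4


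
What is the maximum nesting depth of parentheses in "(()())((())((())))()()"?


Input: "(()())((())((())))()()"
Tracking depth:
  Position 0 '(': depth becomes 1
  Position 1 '(': depth becomes 2
  Position 2 ')': depth becomes 1
  Position 3 '(': depth becomes 2
  Position 4 ')': depth becomes 1
  Position 5 ')': depth becomes 0
  Position 6 '(': depth becomes 1
  Position 7 '(': depth becomes 2
  Position 8 '(': depth becomes 3
  Position 9 ')': depth becomes 2
  Position 10 ')': depth becomes 1
  Position 11 '(': depth becomes 2
  Position 12 '(': depth becomes 3
  Position 13 '(': depth becomes 4
  Position 14 ')': depth becomes 3
  Position 15 ')': depth becomes 2
  Position 16 ')': depth becomes 1
  Position 17 ')': depth becomes 0
  Position 18 '(': depth becomes 1
  Position 19 ')': depth becomes 0
  Position 20 '(': depth becomes 1
  Position 21 ')': depth becomes 0
Maximum depth reached: 4

4


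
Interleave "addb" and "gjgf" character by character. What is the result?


Interleaving "addb" and "gjgf":
  Position 0: 'a' from first, 'g' from second => "ag"
  Position 1: 'd' from first, 'j' from second => "dj"
  Position 2: 'd' from first, 'g' from second => "dg"
  Position 3: 'b' from first, 'f' from second => "bf"
Result: agdjdgbf

agdjdgbf


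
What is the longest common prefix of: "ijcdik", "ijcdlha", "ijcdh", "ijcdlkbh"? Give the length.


Words: ijcdik, ijcdlha, ijcdh, ijcdlkbh
  Position 0: all 'i' => match
  Position 1: all 'j' => match
  Position 2: all 'c' => match
  Position 3: all 'd' => match
  Position 4: ('i', 'l', 'h', 'l') => mismatch, stop
LCP = "ijcd" (length 4)

4


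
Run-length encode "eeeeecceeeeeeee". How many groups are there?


Input: eeeeecceeeeeeee
Scanning for consecutive runs:
  Group 1: 'e' x 5 (positions 0-4)
  Group 2: 'c' x 2 (positions 5-6)
  Group 3: 'e' x 8 (positions 7-14)
Total groups: 3

3


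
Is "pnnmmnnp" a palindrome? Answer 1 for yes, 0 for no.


Input: pnnmmnnp
Reversed: pnnmmnnp
  Compare pos 0 ('p') with pos 7 ('p'): match
  Compare pos 1 ('n') with pos 6 ('n'): match
  Compare pos 2 ('n') with pos 5 ('n'): match
  Compare pos 3 ('m') with pos 4 ('m'): match
Result: palindrome

1


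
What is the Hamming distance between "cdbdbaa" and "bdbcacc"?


Comparing "cdbdbaa" and "bdbcacc" position by position:
  Position 0: 'c' vs 'b' => differ
  Position 1: 'd' vs 'd' => same
  Position 2: 'b' vs 'b' => same
  Position 3: 'd' vs 'c' => differ
  Position 4: 'b' vs 'a' => differ
  Position 5: 'a' vs 'c' => differ
  Position 6: 'a' vs 'c' => differ
Total differences (Hamming distance): 5

5


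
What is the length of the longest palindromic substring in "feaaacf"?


Input: "feaaacf"
Checking substrings for palindromes:
  [2:5] "aaa" (len 3) => palindrome
  [2:4] "aa" (len 2) => palindrome
  [3:5] "aa" (len 2) => palindrome
Longest palindromic substring: "aaa" with length 3

3


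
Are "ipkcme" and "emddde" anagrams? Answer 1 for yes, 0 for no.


Strings: "ipkcme", "emddde"
Sorted first:  ceikmp
Sorted second: dddeem
Differ at position 0: 'c' vs 'd' => not anagrams

0


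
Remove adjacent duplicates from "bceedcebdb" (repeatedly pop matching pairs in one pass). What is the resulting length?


Input: bceedcebdb
Stack-based adjacent duplicate removal:
  Read 'b': push. Stack: b
  Read 'c': push. Stack: bc
  Read 'e': push. Stack: bce
  Read 'e': matches stack top 'e' => pop. Stack: bc
  Read 'd': push. Stack: bcd
  Read 'c': push. Stack: bcdc
  Read 'e': push. Stack: bcdce
  Read 'b': push. Stack: bcdceb
  Read 'd': push. Stack: bcdcebd
  Read 'b': push. Stack: bcdcebdb
Final stack: "bcdcebdb" (length 8)

8


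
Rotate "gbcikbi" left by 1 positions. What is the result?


Input: "gbcikbi", rotate left by 1
First 1 characters: "g"
Remaining characters: "bcikbi"
Concatenate remaining + first: "bcikbi" + "g" = "bcikbig"

bcikbig


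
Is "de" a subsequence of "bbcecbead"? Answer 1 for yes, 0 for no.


Check if "de" is a subsequence of "bbcecbead"
Greedy scan:
  Position 0 ('b'): no match needed
  Position 1 ('b'): no match needed
  Position 2 ('c'): no match needed
  Position 3 ('e'): no match needed
  Position 4 ('c'): no match needed
  Position 5 ('b'): no match needed
  Position 6 ('e'): no match needed
  Position 7 ('a'): no match needed
  Position 8 ('d'): matches sub[0] = 'd'
Only matched 1/2 characters => not a subsequence

0


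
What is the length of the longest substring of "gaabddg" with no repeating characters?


Input: "gaabddg"
Sliding window (track last position of each char):
  Position 0 ('g'): window [0,0] length 1 -- new best
  Position 1 ('a'): window [0,1] length 2 -- new best
  Position 2 ('a'): repeat (last at 1), move window start to 2
  Position 2 ('a'): window [2,2] length 1
  Position 3 ('b'): window [2,3] length 2
  Position 4 ('d'): window [2,4] length 3 -- new best
  Position 5 ('d'): repeat (last at 4), move window start to 5
  Position 5 ('d'): window [5,5] length 1
  Position 6 ('g'): window [5,6] length 2
Longest substring with no repeats: "abd" with length 3

3


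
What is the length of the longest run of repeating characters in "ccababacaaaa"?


Input: "ccababacaaaa"
Scanning for longest run:
  Position 1 ('c'): continues run of 'c', length=2
  Position 2 ('a'): new char, reset run to 1
  Position 3 ('b'): new char, reset run to 1
  Position 4 ('a'): new char, reset run to 1
  Position 5 ('b'): new char, reset run to 1
  Position 6 ('a'): new char, reset run to 1
  Position 7 ('c'): new char, reset run to 1
  Position 8 ('a'): new char, reset run to 1
  Position 9 ('a'): continues run of 'a', length=2
  Position 10 ('a'): continues run of 'a', length=3
  Position 11 ('a'): continues run of 'a', length=4
Longest run: 'a' with length 4

4


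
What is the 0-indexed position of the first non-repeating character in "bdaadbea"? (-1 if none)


Input: bdaadbea
Character frequencies:
  'a': 3
  'b': 2
  'd': 2
  'e': 1
Scanning left to right for freq == 1:
  Position 0 ('b'): freq=2, skip
  Position 1 ('d'): freq=2, skip
  Position 2 ('a'): freq=3, skip
  Position 3 ('a'): freq=3, skip
  Position 4 ('d'): freq=2, skip
  Position 5 ('b'): freq=2, skip
  Position 6 ('e'): unique! => answer = 6

6


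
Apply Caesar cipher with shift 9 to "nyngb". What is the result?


Caesar cipher: shift "nyngb" by 9
  'n' (pos 13) + 9 = pos 22 = 'w'
  'y' (pos 24) + 9 = pos 7 = 'h'
  'n' (pos 13) + 9 = pos 22 = 'w'
  'g' (pos 6) + 9 = pos 15 = 'p'
  'b' (pos 1) + 9 = pos 10 = 'k'
Result: whwpk

whwpk


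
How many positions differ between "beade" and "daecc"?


Comparing "beade" and "daecc" position by position:
  Position 0: 'b' vs 'd' => DIFFER
  Position 1: 'e' vs 'a' => DIFFER
  Position 2: 'a' vs 'e' => DIFFER
  Position 3: 'd' vs 'c' => DIFFER
  Position 4: 'e' vs 'c' => DIFFER
Positions that differ: 5

5


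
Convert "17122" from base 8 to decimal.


Input: "17122" in base 8
Positional expansion:
  Digit '1' (value 1) x 8^4 = 4096
  Digit '7' (value 7) x 8^3 = 3584
  Digit '1' (value 1) x 8^2 = 64
  Digit '2' (value 2) x 8^1 = 16
  Digit '2' (value 2) x 8^0 = 2
Sum = 7762

7762


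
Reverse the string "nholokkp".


Input: nholokkp
Reading characters right to left:
  Position 7: 'p'
  Position 6: 'k'
  Position 5: 'k'
  Position 4: 'o'
  Position 3: 'l'
  Position 2: 'o'
  Position 1: 'h'
  Position 0: 'n'
Reversed: pkkolohn

pkkolohn


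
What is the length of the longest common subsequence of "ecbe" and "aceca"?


LCS of "ecbe" and "aceca"
DP table:
           a    c    e    c    a
      0    0    0    0    0    0
  e   0    0    0    1    1    1
  c   0    0    1    1    2    2
  b   0    0    1    1    2    2
  e   0    0    1    2    2    2
LCS length = dp[4][5] = 2

2


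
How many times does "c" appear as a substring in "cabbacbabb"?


Searching for "c" in "cabbacbabb"
Scanning each position:
  Position 0: "c" => MATCH
  Position 1: "a" => no
  Position 2: "b" => no
  Position 3: "b" => no
  Position 4: "a" => no
  Position 5: "c" => MATCH
  Position 6: "b" => no
  Position 7: "a" => no
  Position 8: "b" => no
  Position 9: "b" => no
Total occurrences: 2

2


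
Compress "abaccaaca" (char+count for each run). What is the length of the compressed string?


Input: abaccaaca
Runs:
  'a' x 1 => "a1"
  'b' x 1 => "b1"
  'a' x 1 => "a1"
  'c' x 2 => "c2"
  'a' x 2 => "a2"
  'c' x 1 => "c1"
  'a' x 1 => "a1"
Compressed: "a1b1a1c2a2c1a1"
Compressed length: 14

14


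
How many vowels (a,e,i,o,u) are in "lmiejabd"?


Input: lmiejabd
Checking each character:
  'l' at position 0: consonant
  'm' at position 1: consonant
  'i' at position 2: vowel (running total: 1)
  'e' at position 3: vowel (running total: 2)
  'j' at position 4: consonant
  'a' at position 5: vowel (running total: 3)
  'b' at position 6: consonant
  'd' at position 7: consonant
Total vowels: 3

3


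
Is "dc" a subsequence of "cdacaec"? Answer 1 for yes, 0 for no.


Check if "dc" is a subsequence of "cdacaec"
Greedy scan:
  Position 0 ('c'): no match needed
  Position 1 ('d'): matches sub[0] = 'd'
  Position 2 ('a'): no match needed
  Position 3 ('c'): matches sub[1] = 'c'
  Position 4 ('a'): no match needed
  Position 5 ('e'): no match needed
  Position 6 ('c'): no match needed
All 2 characters matched => is a subsequence

1


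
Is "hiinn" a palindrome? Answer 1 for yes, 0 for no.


Input: hiinn
Reversed: nniih
  Compare pos 0 ('h') with pos 4 ('n'): MISMATCH
  Compare pos 1 ('i') with pos 3 ('n'): MISMATCH
Result: not a palindrome

0


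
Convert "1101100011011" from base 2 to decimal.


Input: "1101100011011" in base 2
Positional expansion:
  Digit '1' (value 1) x 2^12 = 4096
  Digit '1' (value 1) x 2^11 = 2048
  Digit '0' (value 0) x 2^10 = 0
  Digit '1' (value 1) x 2^9 = 512
  Digit '1' (value 1) x 2^8 = 256
  Digit '0' (value 0) x 2^7 = 0
  Digit '0' (value 0) x 2^6 = 0
  Digit '0' (value 0) x 2^5 = 0
  Digit '1' (value 1) x 2^4 = 16
  Digit '1' (value 1) x 2^3 = 8
  Digit '0' (value 0) x 2^2 = 0
  Digit '1' (value 1) x 2^1 = 2
  Digit '1' (value 1) x 2^0 = 1
Sum = 6939

6939


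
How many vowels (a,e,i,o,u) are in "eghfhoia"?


Input: eghfhoia
Checking each character:
  'e' at position 0: vowel (running total: 1)
  'g' at position 1: consonant
  'h' at position 2: consonant
  'f' at position 3: consonant
  'h' at position 4: consonant
  'o' at position 5: vowel (running total: 2)
  'i' at position 6: vowel (running total: 3)
  'a' at position 7: vowel (running total: 4)
Total vowels: 4

4


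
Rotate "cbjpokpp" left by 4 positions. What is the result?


Input: "cbjpokpp", rotate left by 4
First 4 characters: "cbjp"
Remaining characters: "okpp"
Concatenate remaining + first: "okpp" + "cbjp" = "okppcbjp"

okppcbjp


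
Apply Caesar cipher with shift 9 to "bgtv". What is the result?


Caesar cipher: shift "bgtv" by 9
  'b' (pos 1) + 9 = pos 10 = 'k'
  'g' (pos 6) + 9 = pos 15 = 'p'
  't' (pos 19) + 9 = pos 2 = 'c'
  'v' (pos 21) + 9 = pos 4 = 'e'
Result: kpce

kpce


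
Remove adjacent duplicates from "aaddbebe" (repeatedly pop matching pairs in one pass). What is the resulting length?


Input: aaddbebe
Stack-based adjacent duplicate removal:
  Read 'a': push. Stack: a
  Read 'a': matches stack top 'a' => pop. Stack: (empty)
  Read 'd': push. Stack: d
  Read 'd': matches stack top 'd' => pop. Stack: (empty)
  Read 'b': push. Stack: b
  Read 'e': push. Stack: be
  Read 'b': push. Stack: beb
  Read 'e': push. Stack: bebe
Final stack: "bebe" (length 4)

4


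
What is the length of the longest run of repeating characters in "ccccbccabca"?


Input: "ccccbccabca"
Scanning for longest run:
  Position 1 ('c'): continues run of 'c', length=2
  Position 2 ('c'): continues run of 'c', length=3
  Position 3 ('c'): continues run of 'c', length=4
  Position 4 ('b'): new char, reset run to 1
  Position 5 ('c'): new char, reset run to 1
  Position 6 ('c'): continues run of 'c', length=2
  Position 7 ('a'): new char, reset run to 1
  Position 8 ('b'): new char, reset run to 1
  Position 9 ('c'): new char, reset run to 1
  Position 10 ('a'): new char, reset run to 1
Longest run: 'c' with length 4

4
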